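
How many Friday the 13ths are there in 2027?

Check the 13th of each month of 2027: Jan 13: Wed, Feb 13: Sat, Mar 13: Sat, Apr 13: Tue, May 13: Thu, Jun 13: Sun, Jul 13: Tue, Aug 13: Fri, Sep 13: Mon, Oct 13: Wed, Nov 13: Sat, Dec 13: Mon.
Friday occurs in August — 1 month.

1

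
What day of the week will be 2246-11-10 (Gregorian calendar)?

Tuesday

January 1, 2246 is a Thursday.
November 10 is day 314 of the year, i.e. 313 days after Jan 1.
313 mod 7 = 5, so advance 5 weekdays from Thursday: Tuesday.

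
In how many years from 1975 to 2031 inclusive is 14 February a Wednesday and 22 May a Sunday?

0

Check each year's weekday for 14 February and 22 May:
  1975: Fri/Thu  1976: Sat/Sat  1977: Mon/Sun  1978: Tue/Mon  1979: Wed/Tue  1980: Thu/Thu  1981: Sat/Fri  1982: Sun/Sat  1983: Mon/Sun  1984: Tue/Tue  1985: Thu/Wed  1986: Fri/Thu  1987: Sat/Fri  1988: Sun/Sun  …(29 more)…  2018: Wed/Tue  2019: Thu/Wed  2020: Fri/Fri  2021: Sun/Sat  2022: Mon/Sun  2023: Tue/Mon  2024: Wed/Wed  2025: Fri/Thu  2026: Sat/Fri  2027: Sun/Sat  2028: Mon/Mon  2029: Wed/Tue  2030: Thu/Wed  2031: Fri/Thu
Both conditions hold in: no year — 0.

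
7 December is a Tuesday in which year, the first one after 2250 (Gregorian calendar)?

2252

From one year to the next, a fixed date's weekday advances by 1, or by 2 when a Feb 29 lies between the two dates.
2250: December 7 is Saturday.
2251: Sunday (+1)
2252: Tuesday (+2)
7 December falls on a Tuesday in 2252.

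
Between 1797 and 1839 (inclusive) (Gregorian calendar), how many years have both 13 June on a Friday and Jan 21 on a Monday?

1

Check each year's weekday for 13 June and Jan 21:
  1797: Tue/Sat  1798: Wed/Sun  1799: Thu/Mon  1800: Fri/Tue  1801: Sat/Wed  1802: Sun/Thu  1803: Mon/Fri  1804: Wed/Sat  1805: Thu/Mon  1806: Fri/Tue  1807: Sat/Wed  1808: Mon/Thu  1809: Tue/Sat  1810: Wed/Sun  …(15 more)…  1826: Tue/Sat  1827: Wed/Sun  1828: Fri/Mon ✓  1829: Sat/Wed  1830: Sun/Thu  1831: Mon/Fri  1832: Wed/Sat  1833: Thu/Mon  1834: Fri/Tue  1835: Sat/Wed  1836: Mon/Thu  1837: Tue/Sat  1838: Wed/Sun  1839: Thu/Mon
Both conditions hold in: 1828 — 1.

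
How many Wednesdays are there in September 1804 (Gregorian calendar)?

4

September 1804 has 30 days and begins on Saturday.
The first Wednesday is September 5.
Wednesdays fall on 5, 12, 19, 26 — that's 4.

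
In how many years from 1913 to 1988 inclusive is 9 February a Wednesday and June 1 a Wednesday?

8

Check each year's weekday for 9 February and June 1:
  1913: Sun/Sun  1914: Mon/Mon  1915: Tue/Tue  1916: Wed/Thu  1917: Fri/Fri  1918: Sat/Sat  1919: Sun/Sun  1920: Mon/Tue  1921: Wed/Wed ✓  1922: Thu/Thu  1923: Fri/Fri  1924: Sat/Sun  1925: Mon/Mon  1926: Tue/Tue  …(48 more)…  1975: Sun/Sun  1976: Mon/Tue  1977: Wed/Wed ✓  1978: Thu/Thu  1979: Fri/Fri  1980: Sat/Sun  1981: Mon/Mon  1982: Tue/Tue  1983: Wed/Wed ✓  1984: Thu/Fri  1985: Sat/Sat  1986: Sun/Sun  1987: Mon/Mon  1988: Tue/Wed
Both conditions hold in: 1921, 1927, 1938, 1949, 1955, 1966, 1977, 1983 — 8.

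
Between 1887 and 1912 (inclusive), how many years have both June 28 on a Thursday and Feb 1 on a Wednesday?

1

Check each year's weekday for June 28 and Feb 1:
  1887: Tue/Tue  1888: Thu/Wed ✓  1889: Fri/Fri  1890: Sat/Sat  1891: Sun/Sun  1892: Tue/Mon  1893: Wed/Wed  1894: Thu/Thu  1895: Fri/Fri  1896: Sun/Sat  1897: Mon/Mon  1898: Tue/Tue  1899: Wed/Wed  1900: Thu/Thu  1901: Fri/Fri  1902: Sat/Sat  1903: Sun/Sun  1904: Tue/Mon  1905: Wed/Wed  1906: Thu/Thu  1907: Fri/Fri  1908: Sun/Sat  1909: Mon/Mon  1910: Tue/Tue  1911: Wed/Wed  1912: Fri/Thu
Both conditions hold in: 1888 — 1.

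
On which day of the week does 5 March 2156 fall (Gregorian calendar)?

Friday

January 1, 2156 is a Thursday.
March 5 is day 65 of the year, i.e. 64 days after Jan 1.
64 mod 7 = 1, so advance 1 weekday from Thursday: Friday.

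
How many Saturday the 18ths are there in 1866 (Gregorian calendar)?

Check the 18th of each month of 1866: Jan 18: Thu, Feb 18: Sun, Mar 18: Sun, Apr 18: Wed, May 18: Fri, Jun 18: Mon, Jul 18: Wed, Aug 18: Sat, Sep 18: Tue, Oct 18: Thu, Nov 18: Sun, Dec 18: Tue.
Saturday occurs in August — 1 month.

1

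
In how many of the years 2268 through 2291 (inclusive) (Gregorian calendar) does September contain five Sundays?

September has 30 days; it has five Sundays when Sunday falls among the first (month-length − 28) days — i.e. when September 1 is one of Sunday/Saturday.
September 1 by year: 2268:Tue 2269:Wed 2270:Thu 2271:Fri 2272:Sun✓ 2273:Mon 2274:Tue 2275:Wed 2276:Fri 2277:Sat✓ 2278:Sun✓ 2279:Mon 2280:Wed 2281:Thu 2282:Fri 2283:Sat✓ 2284:Mon 2285:Tue 2286:Wed 2287:Thu 2288:Sat✓ 2289:Sun✓ 2290:Mon 2291:Tue
Years with five Sundays: 2272, 2277, 2278, 2283, 2288, 2289 → 6.

6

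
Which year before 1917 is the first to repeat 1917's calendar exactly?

1906

Two years share a calendar iff Jan 1 falls on the same weekday and both are leap or both are common. 1917: Jan 1 is Monday, common year.
1916: Jan 1 Saturday, leap
1915: Jan 1 Friday, common
1914: Jan 1 Thursday, common
1913: Jan 1 Wednesday, common
1912: Jan 1 Monday, leap
1911: Jan 1 Sunday, common
1910: Jan 1 Saturday, common
1909: Jan 1 Friday, common
1908: Jan 1 Wednesday, leap
1907: Jan 1 Tuesday, common
1906: Jan 1 Monday, common
1906 matches on both conditions.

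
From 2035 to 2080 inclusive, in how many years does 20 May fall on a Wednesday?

Track 20 May's weekday year by year (advancing +1, or +2 across a Feb 29):
  2035: Sun  2036: Tue (+2)  2037: Wed (+1) ✓  2038: Thu (+1)  2039: Fri (+1)
  2040: Sun (+2)  2041: Mon (+1)  2042: Tue (+1)  2043: Wed (+1) ✓  2044: Fri (+2)
  2045: Sat (+1)  2046: Sun (+1)  2047: Mon (+1)  2048: Wed (+2) ✓  … (18 more years) …
  2067: Fri (+1)  2068: Sun (+2)  2069: Mon (+1)  2070: Tue (+1)  2071: Wed (+1) ✓
  2072: Fri (+2)  2073: Sat (+1)  2074: Sun (+1)  2075: Mon (+1)  2076: Wed (+2) ✓
  2077: Thu (+1)  2078: Fri (+1)  2079: Sat (+1)  2080: Mon (+2)
Wednesday years: 2037, 2043, 2048, 2054, 2065, 2071, 2076 — 7 in total.

7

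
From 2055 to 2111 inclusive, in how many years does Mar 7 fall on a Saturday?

Track Mar 7's weekday year by year (advancing +1, or +2 across a Feb 29):
  2055: Sun  2056: Tue (+2)  2057: Wed (+1)  2058: Thu (+1)  2059: Fri (+1)
  2060: Sun (+2)  2061: Mon (+1)  2062: Tue (+1)  2063: Wed (+1)  2064: Fri (+2)
  2065: Sat (+1) ✓  2066: Sun (+1)  2067: Mon (+1)  2068: Wed (+2)  … (29 more years) …
  2098: Fri (+1)  2099: Sat (+1) ✓  2100: Sun (+1)  2101: Mon (+1)  2102: Tue (+1)
  2103: Wed (+1)  2104: Fri (+2)  2105: Sat (+1) ✓  2106: Sun (+1)  2107: Mon (+1)
  2108: Wed (+2)  2109: Thu (+1)  2110: Fri (+1)  2111: Sat (+1) ✓
Saturday years: 2065, 2071, 2076, 2082, 2093, 2099, 2105, 2111 — 8 in total.

8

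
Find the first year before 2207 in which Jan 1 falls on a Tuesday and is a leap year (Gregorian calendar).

2188

Jan 1 advances by 2 weekdays after a leap year and by 1 after a common year.
2207: Jan 1 is Thursday.
2206: Wednesday
2205: Tuesday
2204: Sunday (leap)
2203: Saturday
2202: Friday
2201: Thursday
2200: Wednesday
2199: Tuesday
2198: Monday
2197: Sunday
2196: Friday (leap)
2195: Thursday
2194: Wednesday
2193: Tuesday
2192: Sunday (leap)
2191: Saturday
2190: Friday
2189: Thursday
2188: Tuesday (leap)
2188 begins on a Tuesday and is a leap year.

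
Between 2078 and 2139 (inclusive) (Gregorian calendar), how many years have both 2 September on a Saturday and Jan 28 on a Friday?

Check each year's weekday for 2 September and Jan 28:
  2078: Fri/Fri  2079: Sat/Sat  2080: Mon/Sun  2081: Tue/Tue  2082: Wed/Wed  2083: Thu/Thu  2084: Sat/Fri ✓  2085: Sun/Sun  2086: Mon/Mon  2087: Tue/Tue  2088: Thu/Wed  2089: Fri/Fri  2090: Sat/Sat  2091: Sun/Sun  …(34 more)…  2126: Mon/Mon  2127: Tue/Tue  2128: Thu/Wed  2129: Fri/Fri  2130: Sat/Sat  2131: Sun/Sun  2132: Tue/Mon  2133: Wed/Wed  2134: Thu/Thu  2135: Fri/Fri  2136: Sun/Sat  2137: Mon/Mon  2138: Tue/Tue  2139: Wed/Wed
Both conditions hold in: 2084, 2124 — 2.

2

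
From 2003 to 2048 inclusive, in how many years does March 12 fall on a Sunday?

Track March 12's weekday year by year (advancing +1, or +2 across a Feb 29):
  2003: Wed  2004: Fri (+2)  2005: Sat (+1)  2006: Sun (+1) ✓  2007: Mon (+1)
  2008: Wed (+2)  2009: Thu (+1)  2010: Fri (+1)  2011: Sat (+1)  2012: Mon (+2)
  2013: Tue (+1)  2014: Wed (+1)  2015: Thu (+1)  2016: Sat (+2)  … (18 more years) …
  2035: Mon (+1)  2036: Wed (+2)  2037: Thu (+1)  2038: Fri (+1)  2039: Sat (+1)
  2040: Mon (+2)  2041: Tue (+1)  2042: Wed (+1)  2043: Thu (+1)  2044: Sat (+2)
  2045: Sun (+1) ✓  2046: Mon (+1)  2047: Tue (+1)  2048: Thu (+2)
Sunday years: 2006, 2017, 2023, 2028, 2034, 2045 — 6 in total.

6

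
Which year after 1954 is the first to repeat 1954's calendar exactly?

Two years share a calendar iff Jan 1 falls on the same weekday and both are leap or both are common. 1954: Jan 1 is Friday, common year.
1955: Jan 1 Saturday, common
1956: Jan 1 Sunday, leap
1957: Jan 1 Tuesday, common
1958: Jan 1 Wednesday, common
1959: Jan 1 Thursday, common
1960: Jan 1 Friday, leap
1961: Jan 1 Sunday, common
1962: Jan 1 Monday, common
1963: Jan 1 Tuesday, common
1964: Jan 1 Wednesday, leap
1965: Jan 1 Friday, common
1965 matches on both conditions.

1965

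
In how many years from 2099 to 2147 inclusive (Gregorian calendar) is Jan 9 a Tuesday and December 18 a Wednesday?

1

Check each year's weekday for Jan 9 and December 18:
  2099: Fri/Fri  2100: Sat/Sat  2101: Sun/Sun  2102: Mon/Mon  2103: Tue/Tue  2104: Wed/Thu  2105: Fri/Fri  2106: Sat/Sat  2107: Sun/Sun  2108: Mon/Tue  2109: Wed/Wed  2110: Thu/Thu  2111: Fri/Fri  2112: Sat/Sun  …(21 more)…  2134: Sat/Sat  2135: Sun/Sun  2136: Mon/Tue  2137: Wed/Wed  2138: Thu/Thu  2139: Fri/Fri  2140: Sat/Sun  2141: Mon/Mon  2142: Tue/Tue  2143: Wed/Wed  2144: Thu/Fri  2145: Sat/Sat  2146: Sun/Sun  2147: Mon/Mon
Both conditions hold in: 2120 — 1.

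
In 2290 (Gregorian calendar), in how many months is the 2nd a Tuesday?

2

Check the 2nd of each month of 2290: Jan 2: Thu, Feb 2: Sun, Mar 2: Sun, Apr 2: Wed, May 2: Fri, Jun 2: Mon, Jul 2: Wed, Aug 2: Sat, Sep 2: Tue, Oct 2: Thu, Nov 2: Sun, Dec 2: Tue.
Tuesday occurs in September, December — 2 months.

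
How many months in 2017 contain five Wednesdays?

4

A month of length L has five Wednesdays iff its first Wednesday is on day ≤ L−28 (so day 1–3 in a 31-day month, 1–2 in a 30-day month, day 1 in a leap February).
Checking each month of 2017: Jan starts Sun (31d); Feb starts Wed (28d); Mar starts Wed (31d) ✓; Apr starts Sat (30d); May starts Mon (31d) ✓; Jun starts Thu (30d); Jul starts Sat (31d); Aug starts Tue (31d) ✓; Sep starts Fri (30d); Oct starts Sun (31d); Nov starts Wed (30d) ✓; Dec starts Fri (31d).
Five-Wednesday months: March, May, August, November → 4.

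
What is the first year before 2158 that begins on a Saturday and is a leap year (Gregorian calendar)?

Jan 1 advances by 2 weekdays after a leap year and by 1 after a common year.
2158: Jan 1 is Sunday.
2157: Saturday
2156: Thursday (leap)
2155: Wednesday
2154: Tuesday
2153: Monday
2152: Saturday (leap)
2152 begins on a Saturday and is a leap year.

2152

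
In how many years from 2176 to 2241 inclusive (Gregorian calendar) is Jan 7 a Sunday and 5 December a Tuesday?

0

Check each year's weekday for Jan 7 and 5 December:
  2176: Sun/Thu  2177: Tue/Fri  2178: Wed/Sat  2179: Thu/Sun  2180: Fri/Tue  2181: Sun/Wed  2182: Mon/Thu  2183: Tue/Fri  2184: Wed/Sun  2185: Fri/Mon  2186: Sat/Tue  2187: Sun/Wed  2188: Mon/Fri  2189: Wed/Sat  …(38 more)…  2228: Mon/Fri  2229: Wed/Sat  2230: Thu/Sun  2231: Fri/Mon  2232: Sat/Wed  2233: Mon/Thu  2234: Tue/Fri  2235: Wed/Sat  2236: Thu/Mon  2237: Sat/Tue  2238: Sun/Wed  2239: Mon/Thu  2240: Tue/Sat  2241: Thu/Sun
Both conditions hold in: no year — 0.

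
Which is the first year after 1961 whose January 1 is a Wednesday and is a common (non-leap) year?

1969

Jan 1 advances by 2 weekdays after a leap year and by 1 after a common year.
1961: Jan 1 is Sunday.
1962: Monday
1963: Tuesday
1964: Wednesday (leap)
1965: Friday
1966: Saturday
1967: Sunday
1968: Monday (leap)
1969: Wednesday
1969 begins on a Wednesday and is a common year.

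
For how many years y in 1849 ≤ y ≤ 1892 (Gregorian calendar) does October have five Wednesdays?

October has 31 days; it has five Wednesdays when Wednesday falls among the first (month-length − 28) days — i.e. when October 1 is one of Wednesday/Tuesday/Monday.
October 1 by year: 1849:Mon✓ 1850:Tue✓ 1851:Wed✓ 1852:Fri 1853:Sat 1854:Sun 1855:Mon✓ 1856:Wed✓ 1857:Thu 1858:Fri 1859:Sat 1860:Mon✓ 1861:Tue✓ 1862:Wed✓ 1863:Thu …(14 more)… 1878:Tue✓ 1879:Wed✓ 1880:Fri 1881:Sat 1882:Sun 1883:Mon✓ 1884:Wed✓ 1885:Thu 1886:Fri 1887:Sat 1888:Mon✓ 1889:Tue✓ 1890:Wed✓ 1891:Thu 1892:Sat
Years with five Wednesdays: 1849, 1850, 1851, 1855, 1856, 1860, 1861, 1862, 1866, 1867, 1872, 1873, 1877, 1878, 1879, 1883, 1884, 1888, 1889, 1890 → 20.

20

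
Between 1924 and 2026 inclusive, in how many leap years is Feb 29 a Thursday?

Leap years in 1924–2026: 26 of them.
Feb 29 weekday advances by 5 (mod 7) from one leap year to the next four years later (or differs when a century non-leap intervenes).
Leap-day weekdays: 1924:Fri 1928:Wed 1932:Mon 1936:Sat 1940:Thu✓ 1944:Tue 1948:Sun 1952:Fri 1956:Wed 1960:Mon 1964:Sat 1968:Thu✓ 1972:Tue 1976:Sun 1980:Fri 1984:Wed 1988:Mon 1992:Sat 1996:Thu✓ 2000:Tue 2004:Sun 2008:Fri 2012:Wed 2016:Mon 2020:Sat 2024:Thu✓
Thursday: 1940, 1968, 1996, 2024 → 4.

4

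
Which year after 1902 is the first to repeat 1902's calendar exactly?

1913

Two years share a calendar iff Jan 1 falls on the same weekday and both are leap or both are common. 1902: Jan 1 is Wednesday, common year.
1903: Jan 1 Thursday, common
1904: Jan 1 Friday, leap
1905: Jan 1 Sunday, common
1906: Jan 1 Monday, common
1907: Jan 1 Tuesday, common
1908: Jan 1 Wednesday, leap
1909: Jan 1 Friday, common
1910: Jan 1 Saturday, common
1911: Jan 1 Sunday, common
1912: Jan 1 Monday, leap
1913: Jan 1 Wednesday, common
1913 matches on both conditions.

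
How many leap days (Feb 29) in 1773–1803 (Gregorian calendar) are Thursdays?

1

Leap years in 1773–1803: 6 of them.
Feb 29 weekday advances by 5 (mod 7) from one leap year to the next four years later (or differs when a century non-leap intervenes).
Leap-day weekdays: 1776:Thu✓ 1780:Tue 1784:Sun 1788:Fri 1792:Wed 1796:Mon
Thursday: 1776 → 1.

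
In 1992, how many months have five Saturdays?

4

A month of length L has five Saturdays iff its first Saturday is on day ≤ L−28 (so day 1–3 in a 31-day month, 1–2 in a 30-day month, day 1 in a leap February).
Checking each month of 1992: Jan starts Wed (31d); Feb starts Sat (29d) ✓; Mar starts Sun (31d); Apr starts Wed (30d); May starts Fri (31d) ✓; Jun starts Mon (30d); Jul starts Wed (31d); Aug starts Sat (31d) ✓; Sep starts Tue (30d); Oct starts Thu (31d) ✓; Nov starts Sun (30d); Dec starts Tue (31d).
Five-Saturday months: February, May, August, October → 4.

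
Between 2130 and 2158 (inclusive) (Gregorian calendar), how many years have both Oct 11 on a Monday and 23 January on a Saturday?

3

Check each year's weekday for Oct 11 and 23 January:
  2130: Wed/Mon  2131: Thu/Tue  2132: Sat/Wed  2133: Sun/Fri  2134: Mon/Sat ✓  2135: Tue/Sun  2136: Thu/Mon  2137: Fri/Wed  2138: Sat/Thu  2139: Sun/Fri  2140: Tue/Sat  2141: Wed/Mon  2142: Thu/Tue  2143: Fri/Wed  2144: Sun/Thu  2145: Mon/Sat ✓  2146: Tue/Sun  2147: Wed/Mon  2148: Fri/Tue  2149: Sat/Thu  2150: Sun/Fri  2151: Mon/Sat ✓  2152: Wed/Sun  2153: Thu/Tue  2154: Fri/Wed  2155: Sat/Thu  2156: Mon/Fri  2157: Tue/Sun  2158: Wed/Mon
Both conditions hold in: 2134, 2145, 2151 — 3.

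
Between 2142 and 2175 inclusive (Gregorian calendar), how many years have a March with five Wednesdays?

March has 31 days; it has five Wednesdays when Wednesday falls among the first (month-length − 28) days — i.e. when March 1 is one of Wednesday/Tuesday/Monday.
March 1 by year: 2142:Thu 2143:Fri 2144:Sun 2145:Mon✓ 2146:Tue✓ 2147:Wed✓ 2148:Fri 2149:Sat 2150:Sun 2151:Mon✓ 2152:Wed✓ 2153:Thu 2154:Fri 2155:Sat 2156:Mon✓ …(4 more)… 2161:Sun 2162:Mon✓ 2163:Tue✓ 2164:Thu 2165:Fri 2166:Sat 2167:Sun 2168:Tue✓ 2169:Wed✓ 2170:Thu 2171:Fri 2172:Sun 2173:Mon✓ 2174:Tue✓ 2175:Wed✓
Years with five Wednesdays: 2145, 2146, 2147, 2151, 2152, 2156, 2157, 2158, 2162, 2163, 2168, 2169, 2173, 2174, 2175 → 15.

15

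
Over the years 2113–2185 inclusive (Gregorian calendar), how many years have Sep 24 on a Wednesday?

Track Sep 24's weekday year by year (advancing +1, or +2 across a Feb 29):
  2113: Sun  2114: Mon (+1)  2115: Tue (+1)  2116: Thu (+2)  2117: Fri (+1)
  2118: Sat (+1)  2119: Sun (+1)  2120: Tue (+2)  2121: Wed (+1) ✓  2122: Thu (+1)
  2123: Fri (+1)  2124: Sun (+2)  2125: Mon (+1)  2126: Tue (+1)  … (45 more years) …
  2172: Thu (+2)  2173: Fri (+1)  2174: Sat (+1)  2175: Sun (+1)  2176: Tue (+2)
  2177: Wed (+1) ✓  2178: Thu (+1)  2179: Fri (+1)  2180: Sun (+2)  2181: Mon (+1)
  2182: Tue (+1)  2183: Wed (+1) ✓  2184: Fri (+2)  2185: Sat (+1)
Wednesday years: 2121, 2127, 2132, 2138, 2149, 2155, 2160, 2166, 2177, 2183 — 10 in total.

10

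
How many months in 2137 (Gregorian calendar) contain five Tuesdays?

5

A month of length L has five Tuesdays iff its first Tuesday is on day ≤ L−28 (so day 1–3 in a 31-day month, 1–2 in a 30-day month, day 1 in a leap February).
Checking each month of 2137: Jan starts Tue (31d) ✓; Feb starts Fri (28d); Mar starts Fri (31d); Apr starts Mon (30d) ✓; May starts Wed (31d); Jun starts Sat (30d); Jul starts Mon (31d) ✓; Aug starts Thu (31d); Sep starts Sun (30d); Oct starts Tue (31d) ✓; Nov starts Fri (30d); Dec starts Sun (31d) ✓.
Five-Tuesday months: January, April, July, October, December → 5.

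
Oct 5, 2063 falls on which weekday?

January 1, 2063 is a Monday.
October 5 is day 278 of the year, i.e. 277 days after Jan 1.
277 mod 7 = 4, so advance 4 weekdays from Monday: Friday.

Friday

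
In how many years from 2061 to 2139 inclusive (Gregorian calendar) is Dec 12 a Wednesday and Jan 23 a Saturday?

Check each year's weekday for Dec 12 and Jan 23:
  2061: Mon/Sun  2062: Tue/Mon  2063: Wed/Tue  2064: Fri/Wed  2065: Sat/Fri  2066: Sun/Sat  2067: Mon/Sun  2068: Wed/Mon  2069: Thu/Wed  2070: Fri/Thu  2071: Sat/Fri  2072: Mon/Sat  2073: Tue/Mon  2074: Wed/Tue  …(51 more)…  2126: Thu/Wed  2127: Fri/Thu  2128: Sun/Fri  2129: Mon/Sun  2130: Tue/Mon  2131: Wed/Tue  2132: Fri/Wed  2133: Sat/Fri  2134: Sun/Sat  2135: Mon/Sun  2136: Wed/Mon  2137: Thu/Wed  2138: Fri/Thu  2139: Sat/Fri
Both conditions hold in: no year — 0.

0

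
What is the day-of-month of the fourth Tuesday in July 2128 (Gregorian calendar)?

27

July 1, 2128 is a Thursday, so the first Tuesday is the 6th.
The fourth Tuesday is 6 + 21 = 27.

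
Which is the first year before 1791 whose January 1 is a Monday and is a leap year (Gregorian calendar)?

1776

Jan 1 advances by 2 weekdays after a leap year and by 1 after a common year.
1791: Jan 1 is Saturday.
1790: Friday
1789: Thursday
1788: Tuesday (leap)
1787: Monday
1786: Sunday
1785: Saturday
1784: Thursday (leap)
1783: Wednesday
1782: Tuesday
1781: Monday
1780: Saturday (leap)
1779: Friday
1778: Thursday
1777: Wednesday
1776: Monday (leap)
1776 begins on a Monday and is a leap year.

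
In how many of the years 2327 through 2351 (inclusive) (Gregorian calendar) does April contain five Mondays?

8

April has 30 days; it has five Mondays when Monday falls among the first (month-length − 28) days — i.e. when April 1 is one of Monday/Sunday.
April 1 by year: 2327:Fri 2328:Sun✓ 2329:Mon✓ 2330:Tue 2331:Wed 2332:Fri 2333:Sat 2334:Sun✓ 2335:Mon✓ 2336:Wed 2337:Thu 2338:Fri 2339:Sat 2340:Mon✓ 2341:Tue 2342:Wed 2343:Thu 2344:Sat 2345:Sun✓ 2346:Mon✓ 2347:Tue 2348:Thu 2349:Fri 2350:Sat 2351:Sun✓
Years with five Mondays: 2328, 2329, 2334, 2335, 2340, 2345, 2346, 2351 → 8.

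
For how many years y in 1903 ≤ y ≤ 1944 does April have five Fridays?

April has 30 days; it has five Fridays when Friday falls among the first (month-length − 28) days — i.e. when April 1 is one of Friday/Thursday.
April 1 by year: 1903:Wed 1904:Fri✓ 1905:Sat 1906:Sun 1907:Mon 1908:Wed 1909:Thu✓ 1910:Fri✓ 1911:Sat 1912:Mon 1913:Tue 1914:Wed 1915:Thu✓ 1916:Sat 1917:Sun …(12 more)… 1930:Tue 1931:Wed 1932:Fri✓ 1933:Sat 1934:Sun 1935:Mon 1936:Wed 1937:Thu✓ 1938:Fri✓ 1939:Sat 1940:Mon 1941:Tue 1942:Wed 1943:Thu✓ 1944:Sat
Years with five Fridays: 1904, 1909, 1910, 1915, 1920, 1921, 1926, 1927, 1932, 1937, 1938, 1943 → 12.

12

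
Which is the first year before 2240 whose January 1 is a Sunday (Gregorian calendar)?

Jan 1 advances by 2 weekdays after a leap year and by 1 after a common year.
2240: Jan 1 is Wednesday (leap).
2239: Tuesday
2238: Monday
2237: Sunday
2237 begins on a Sunday

2237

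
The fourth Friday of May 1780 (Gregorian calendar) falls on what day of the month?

26

May 1, 1780 is a Monday, so the first Friday is the 5th.
The fourth Friday is 5 + 21 = 26.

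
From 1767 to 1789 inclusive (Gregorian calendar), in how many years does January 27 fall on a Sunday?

3

Track January 27's weekday year by year (advancing +1, or +2 across a Feb 29):
  1767: Tue  1768: Wed (+1)  1769: Fri (+2)  1770: Sat (+1)  1771: Sun (+1) ✓
  1772: Mon (+1)  1773: Wed (+2)  1774: Thu (+1)  1775: Fri (+1)  1776: Sat (+1)
  1777: Mon (+2)  1778: Tue (+1)  1779: Wed (+1)  1780: Thu (+1)  1781: Sat (+2)
  1782: Sun (+1) ✓  1783: Mon (+1)  1784: Tue (+1)  1785: Thu (+2)  1786: Fri (+1)
  1787: Sat (+1)  1788: Sun (+1) ✓  1789: Tue (+2)
Sunday years: 1771, 1782, 1788 — 3 in total.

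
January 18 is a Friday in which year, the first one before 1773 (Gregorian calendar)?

1771

From one year to the next, a fixed date's weekday advances by 1, or by 2 when a Feb 29 lies between the two dates.
1773: January 18 is Monday.
1772: Saturday (−2)
1771: Friday (−1)
January 18 falls on a Friday in 1771.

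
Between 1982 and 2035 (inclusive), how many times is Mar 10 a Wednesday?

Track Mar 10's weekday year by year (advancing +1, or +2 across a Feb 29):
  1982: Wed ✓  1983: Thu (+1)  1984: Sat (+2)  1985: Sun (+1)  1986: Mon (+1)
  1987: Tue (+1)  1988: Thu (+2)  1989: Fri (+1)  1990: Sat (+1)  1991: Sun (+1)
  1992: Tue (+2)  1993: Wed (+1) ✓  1994: Thu (+1)  1995: Fri (+1)  … (26 more years) …
  2022: Thu (+1)  2023: Fri (+1)  2024: Sun (+2)  2025: Mon (+1)  2026: Tue (+1)
  2027: Wed (+1) ✓  2028: Fri (+2)  2029: Sat (+1)  2030: Sun (+1)  2031: Mon (+1)
  2032: Wed (+2) ✓  2033: Thu (+1)  2034: Fri (+1)  2035: Sat (+1)
Wednesday years: 1982, 1993, 1999, 2004, 2010, 2021, 2027, 2032 — 8 in total.

8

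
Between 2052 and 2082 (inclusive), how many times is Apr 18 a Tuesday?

Track Apr 18's weekday year by year (advancing +1, or +2 across a Feb 29):
  2052: Thu  2053: Fri (+1)  2054: Sat (+1)  2055: Sun (+1)  2056: Tue (+2) ✓
  2057: Wed (+1)  2058: Thu (+1)  2059: Fri (+1)  2060: Sun (+2)  2061: Mon (+1)
  2062: Tue (+1) ✓  2063: Wed (+1)  2064: Fri (+2)  2065: Sat (+1)  … (3 more years) …
  2069: Thu (+1)  2070: Fri (+1)  2071: Sat (+1)  2072: Mon (+2)  2073: Tue (+1) ✓
  2074: Wed (+1)  2075: Thu (+1)  2076: Sat (+2)  2077: Sun (+1)  2078: Mon (+1)
  2079: Tue (+1) ✓  2080: Thu (+2)  2081: Fri (+1)  2082: Sat (+1)
Tuesday years: 2056, 2062, 2073, 2079 — 4 in total.

4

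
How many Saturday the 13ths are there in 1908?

Check the 13th of each month of 1908: Jan 13: Mon, Feb 13: Thu, Mar 13: Fri, Apr 13: Mon, May 13: Wed, Jun 13: Sat, Jul 13: Mon, Aug 13: Thu, Sep 13: Sun, Oct 13: Tue, Nov 13: Fri, Dec 13: Sun.
Saturday occurs in June — 1 month.

1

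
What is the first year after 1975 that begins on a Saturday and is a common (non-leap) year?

1977

Jan 1 advances by 2 weekdays after a leap year and by 1 after a common year.
1975: Jan 1 is Wednesday.
1976: Thursday (leap)
1977: Saturday
1977 begins on a Saturday and is a common year.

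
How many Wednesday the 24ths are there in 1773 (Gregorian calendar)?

Check the 24th of each month of 1773: Jan 24: Sun, Feb 24: Wed, Mar 24: Wed, Apr 24: Sat, May 24: Mon, Jun 24: Thu, Jul 24: Sat, Aug 24: Tue, Sep 24: Fri, Oct 24: Sun, Nov 24: Wed, Dec 24: Fri.
Wednesday occurs in February, March, November — 3 months.

3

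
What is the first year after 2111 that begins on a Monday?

Jan 1 advances by 2 weekdays after a leap year and by 1 after a common year.
2111: Jan 1 is Thursday.
2112: Friday (leap)
2113: Sunday
2114: Monday
2114 begins on a Monday

2114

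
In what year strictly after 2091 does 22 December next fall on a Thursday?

2095

From one year to the next, a fixed date's weekday advances by 1, or by 2 when a Feb 29 lies between the two dates.
2091: December 22 is Saturday.
2092: Monday (+2)
2093: Tuesday (+1)
2094: Wednesday (+1)
2095: Thursday (+1)
22 December falls on a Thursday in 2095.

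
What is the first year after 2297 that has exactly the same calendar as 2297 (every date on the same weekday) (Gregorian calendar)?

Two years share a calendar iff Jan 1 falls on the same weekday and both are leap or both are common. 2297: Jan 1 is Friday, common year.
2298: Jan 1 Saturday, common
2299: Jan 1 Sunday, common
2300: Jan 1 Monday, common
2301: Jan 1 Tuesday, common
2302: Jan 1 Wednesday, common
2303: Jan 1 Thursday, common
2304: Jan 1 Friday, leap
2305: Jan 1 Sunday, common
2306: Jan 1 Monday, common
2307: Jan 1 Tuesday, common
2308: Jan 1 Wednesday, leap
2309: Jan 1 Friday, common
2309 matches on both conditions.

2309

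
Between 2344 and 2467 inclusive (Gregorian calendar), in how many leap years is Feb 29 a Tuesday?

5

Leap years in 2344–2467: 31 of them.
Feb 29 weekday advances by 5 (mod 7) from one leap year to the next four years later (or differs when a century non-leap intervenes).
Leap-day weekdays: 2344:Tue✓ 2348:Sun 2352:Fri 2356:Wed 2360:Mon 2364:Sat 2368:Thu 2372:Tue✓ 2376:Sun 2380:Fri 2384:Wed 2388:Mon 2392:Sat …(5 more)… 2416:Mon 2420:Sat 2424:Thu 2428:Tue✓ 2432:Sun 2436:Fri 2440:Wed 2444:Mon 2448:Sat 2452:Thu 2456:Tue✓ 2460:Sun 2464:Fri
Tuesday: 2344, 2372, 2400, 2428, 2456 → 5.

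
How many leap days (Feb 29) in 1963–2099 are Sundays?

5

Leap years in 1963–2099: 34 of them.
Feb 29 weekday advances by 5 (mod 7) from one leap year to the next four years later (or differs when a century non-leap intervenes).
Leap-day weekdays: 1964:Sat 1968:Thu 1972:Tue 1976:Sun✓ 1980:Fri 1984:Wed 1988:Mon 1992:Sat 1996:Thu 2000:Tue 2004:Sun✓ 2008:Fri 2012:Wed …(8 more)… 2048:Sat 2052:Thu 2056:Tue 2060:Sun✓ 2064:Fri 2068:Wed 2072:Mon 2076:Sat 2080:Thu 2084:Tue 2088:Sun✓ 2092:Fri 2096:Wed
Sunday: 1976, 2004, 2032, 2060, 2088 → 5.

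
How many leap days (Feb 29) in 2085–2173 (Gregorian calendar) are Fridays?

4

Leap years in 2085–2173: 21 of them.
Feb 29 weekday advances by 5 (mod 7) from one leap year to the next four years later (or differs when a century non-leap intervenes).
Leap-day weekdays: 2088:Sun 2092:Fri✓ 2096:Wed 2104:Fri✓ 2108:Wed 2112:Mon 2116:Sat 2120:Thu 2124:Tue 2128:Sun 2132:Fri✓ 2136:Wed 2140:Mon 2144:Sat 2148:Thu 2152:Tue 2156:Sun 2160:Fri✓ 2164:Wed 2168:Mon 2172:Sat
Friday: 2092, 2104, 2132, 2160 → 4.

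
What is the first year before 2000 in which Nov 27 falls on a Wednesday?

From one year to the next, a fixed date's weekday advances by 1, or by 2 when a Feb 29 lies between the two dates.
2000: November 27 is Monday.
1999: Saturday (−2)
1998: Friday (−1)
1997: Thursday (−1)
1996: Wednesday (−1)
Nov 27 falls on a Wednesday in 1996.

1996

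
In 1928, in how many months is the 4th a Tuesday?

2

Check the 4th of each month of 1928: Jan 4: Wed, Feb 4: Sat, Mar 4: Sun, Apr 4: Wed, May 4: Fri, Jun 4: Mon, Jul 4: Wed, Aug 4: Sat, Sep 4: Tue, Oct 4: Thu, Nov 4: Sun, Dec 4: Tue.
Tuesday occurs in September, December — 2 months.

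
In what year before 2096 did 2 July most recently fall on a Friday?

From one year to the next, a fixed date's weekday advances by 1, or by 2 when a Feb 29 lies between the two dates.
2096: July 2 is Monday.
2095: Saturday (−2)
2094: Friday (−1)
2 July falls on a Friday in 2094.

2094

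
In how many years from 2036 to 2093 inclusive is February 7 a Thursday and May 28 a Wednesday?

Check each year's weekday for February 7 and May 28:
  2036: Thu/Wed ✓  2037: Sat/Thu  2038: Sun/Fri  2039: Mon/Sat  2040: Tue/Mon  2041: Thu/Tue  2042: Fri/Wed  2043: Sat/Thu  2044: Sun/Sat  2045: Tue/Sun  2046: Wed/Mon  2047: Thu/Tue  2048: Fri/Thu  2049: Sun/Fri  …(30 more)…  2080: Wed/Tue  2081: Fri/Wed  2082: Sat/Thu  2083: Sun/Fri  2084: Mon/Sun  2085: Wed/Mon  2086: Thu/Tue  2087: Fri/Wed  2088: Sat/Fri  2089: Mon/Sat  2090: Tue/Sun  2091: Wed/Mon  2092: Thu/Wed ✓  2093: Sat/Thu
Both conditions hold in: 2036, 2064, 2092 — 3.

3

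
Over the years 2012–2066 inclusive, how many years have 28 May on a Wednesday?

8

Track 28 May's weekday year by year (advancing +1, or +2 across a Feb 29):
  2012: Mon  2013: Tue (+1)  2014: Wed (+1) ✓  2015: Thu (+1)  2016: Sat (+2)
  2017: Sun (+1)  2018: Mon (+1)  2019: Tue (+1)  2020: Thu (+2)  2021: Fri (+1)
  2022: Sat (+1)  2023: Sun (+1)  2024: Tue (+2)  2025: Wed (+1) ✓  … (27 more years) …
  2053: Wed (+1) ✓  2054: Thu (+1)  2055: Fri (+1)  2056: Sun (+2)  2057: Mon (+1)
  2058: Tue (+1)  2059: Wed (+1) ✓  2060: Fri (+2)  2061: Sat (+1)  2062: Sun (+1)
  2063: Mon (+1)  2064: Wed (+2) ✓  2065: Thu (+1)  2066: Fri (+1)
Wednesday years: 2014, 2025, 2031, 2036, 2042, 2053, 2059, 2064 — 8 in total.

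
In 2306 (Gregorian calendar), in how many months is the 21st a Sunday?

Check the 21st of each month of 2306: Jan 21: Sun, Feb 21: Wed, Mar 21: Wed, Apr 21: Sat, May 21: Mon, Jun 21: Thu, Jul 21: Sat, Aug 21: Tue, Sep 21: Fri, Oct 21: Sun, Nov 21: Wed, Dec 21: Fri.
Sunday occurs in January, October — 2 months.

2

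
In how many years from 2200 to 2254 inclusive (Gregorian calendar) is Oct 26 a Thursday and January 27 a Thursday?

2

Check each year's weekday for Oct 26 and January 27:
  2200: Sun/Mon  2201: Mon/Tue  2202: Tue/Wed  2203: Wed/Thu  2204: Fri/Fri  2205: Sat/Sun  2206: Sun/Mon  2207: Mon/Tue  2208: Wed/Wed  2209: Thu/Fri  2210: Fri/Sat  2211: Sat/Sun  2212: Mon/Mon  2213: Tue/Wed  …(27 more)…  2241: Tue/Wed  2242: Wed/Thu  2243: Thu/Fri  2244: Sat/Sat  2245: Sun/Mon  2246: Mon/Tue  2247: Tue/Wed  2248: Thu/Thu ✓  2249: Fri/Sat  2250: Sat/Sun  2251: Sun/Mon  2252: Tue/Tue  2253: Wed/Thu  2254: Thu/Fri
Both conditions hold in: 2220, 2248 — 2.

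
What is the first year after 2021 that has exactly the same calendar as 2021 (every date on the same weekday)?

2027

Two years share a calendar iff Jan 1 falls on the same weekday and both are leap or both are common. 2021: Jan 1 is Friday, common year.
2022: Jan 1 Saturday, common
2023: Jan 1 Sunday, common
2024: Jan 1 Monday, leap
2025: Jan 1 Wednesday, common
2026: Jan 1 Thursday, common
2027: Jan 1 Friday, common
2027 matches on both conditions.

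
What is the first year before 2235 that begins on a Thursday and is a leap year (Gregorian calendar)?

Jan 1 advances by 2 weekdays after a leap year and by 1 after a common year.
2235: Jan 1 is Thursday.
2234: Wednesday
2233: Tuesday
2232: Sunday (leap)
2231: Saturday
2230: Friday
2229: Thursday
2228: Tuesday (leap)
2227: Monday
2226: Sunday
2225: Saturday
2224: Thursday (leap)
2224 begins on a Thursday and is a leap year.

2224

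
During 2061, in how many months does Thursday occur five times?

4

A month of length L has five Thursdays iff its first Thursday is on day ≤ L−28 (so day 1–3 in a 31-day month, 1–2 in a 30-day month, day 1 in a leap February).
Checking each month of 2061: Jan starts Sat (31d); Feb starts Tue (28d); Mar starts Tue (31d) ✓; Apr starts Fri (30d); May starts Sun (31d); Jun starts Wed (30d) ✓; Jul starts Fri (31d); Aug starts Mon (31d); Sep starts Thu (30d) ✓; Oct starts Sat (31d); Nov starts Tue (30d); Dec starts Thu (31d) ✓.
Five-Thursday months: March, June, September, December → 4.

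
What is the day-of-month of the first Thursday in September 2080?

September 1, 2080 is a Sunday, so the first Thursday is the 5th.
The first Thursday is 5 + 0 = 5.

5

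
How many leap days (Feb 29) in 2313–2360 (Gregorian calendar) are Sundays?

Leap years in 2313–2360: 12 of them.
Feb 29 weekday advances by 5 (mod 7) from one leap year to the next four years later (or differs when a century non-leap intervenes).
Leap-day weekdays: 2316:Tue 2320:Sun✓ 2324:Fri 2328:Wed 2332:Mon 2336:Sat 2340:Thu 2344:Tue 2348:Sun✓ 2352:Fri 2356:Wed 2360:Mon
Sunday: 2320, 2348 → 2.

2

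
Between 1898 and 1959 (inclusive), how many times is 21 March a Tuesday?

Track 21 March's weekday year by year (advancing +1, or +2 across a Feb 29):
  1898: Mon  1899: Tue (+1) ✓  1900: Wed (+1)  1901: Thu (+1)  1902: Fri (+1)
  1903: Sat (+1)  1904: Mon (+2)  1905: Tue (+1) ✓  1906: Wed (+1)  1907: Thu (+1)
  1908: Sat (+2)  1909: Sun (+1)  1910: Mon (+1)  1911: Tue (+1) ✓  … (34 more years) …
  1946: Thu (+1)  1947: Fri (+1)  1948: Sun (+2)  1949: Mon (+1)  1950: Tue (+1) ✓
  1951: Wed (+1)  1952: Fri (+2)  1953: Sat (+1)  1954: Sun (+1)  1955: Mon (+1)
  1956: Wed (+2)  1957: Thu (+1)  1958: Fri (+1)  1959: Sat (+1)
Tuesday years: 1899, 1905, 1911, 1916, 1922, 1933, 1939, 1944, 1950 — 9 in total.

9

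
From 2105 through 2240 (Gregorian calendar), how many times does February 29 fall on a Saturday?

5

Leap years in 2105–2240: 33 of them.
Feb 29 weekday advances by 5 (mod 7) from one leap year to the next four years later (or differs when a century non-leap intervenes).
Leap-day weekdays: 2108:Wed 2112:Mon 2116:Sat✓ 2120:Thu 2124:Tue 2128:Sun 2132:Fri 2136:Wed 2140:Mon 2144:Sat✓ 2148:Thu 2152:Tue 2156:Sun …(7 more)… 2188:Fri 2192:Wed 2196:Mon 2204:Wed 2208:Mon 2212:Sat✓ 2216:Thu 2220:Tue 2224:Sun 2228:Fri 2232:Wed 2236:Mon 2240:Sat✓
Saturday: 2116, 2144, 2172, 2212, 2240 → 5.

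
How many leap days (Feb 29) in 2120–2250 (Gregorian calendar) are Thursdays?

Leap years in 2120–2250: 32 of them.
Feb 29 weekday advances by 5 (mod 7) from one leap year to the next four years later (or differs when a century non-leap intervenes).
Leap-day weekdays: 2120:Thu✓ 2124:Tue 2128:Sun 2132:Fri 2136:Wed 2140:Mon 2144:Sat 2148:Thu✓ 2152:Tue 2156:Sun 2160:Fri 2164:Wed 2168:Mon …(6 more)… 2196:Mon 2204:Wed 2208:Mon 2212:Sat 2216:Thu✓ 2220:Tue 2224:Sun 2228:Fri 2232:Wed 2236:Mon 2240:Sat 2244:Thu✓ 2248:Tue
Thursday: 2120, 2148, 2176, 2216, 2244 → 5.

5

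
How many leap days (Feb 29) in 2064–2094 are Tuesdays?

Leap years in 2064–2094: 8 of them.
Feb 29 weekday advances by 5 (mod 7) from one leap year to the next four years later (or differs when a century non-leap intervenes).
Leap-day weekdays: 2064:Fri 2068:Wed 2072:Mon 2076:Sat 2080:Thu 2084:Tue✓ 2088:Sun 2092:Fri
Tuesday: 2084 → 1.

1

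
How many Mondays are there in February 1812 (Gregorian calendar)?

February 1812 has 29 days and begins on Saturday.
The first Monday is February 3.
Mondays fall on 3, 10, 17, 24 — that's 4.

4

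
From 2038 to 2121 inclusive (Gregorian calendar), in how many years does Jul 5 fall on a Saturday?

Track Jul 5's weekday year by year (advancing +1, or +2 across a Feb 29):
  2038: Mon  2039: Tue (+1)  2040: Thu (+2)  2041: Fri (+1)  2042: Sat (+1) ✓
  2043: Sun (+1)  2044: Tue (+2)  2045: Wed (+1)  2046: Thu (+1)  2047: Fri (+1)
  2048: Sun (+2)  2049: Mon (+1)  2050: Tue (+1)  2051: Wed (+1)  … (56 more years) …
  2108: Thu (+2)  2109: Fri (+1)  2110: Sat (+1) ✓  2111: Sun (+1)  2112: Tue (+2)
  2113: Wed (+1)  2114: Thu (+1)  2115: Fri (+1)  2116: Sun (+2)  2117: Mon (+1)
  2118: Tue (+1)  2119: Wed (+1)  2120: Fri (+2)  2121: Sat (+1) ✓
Saturday years: 2042, 2053, 2059, 2064, 2070, 2081, 2087, 2092, 2098, 2104, 2110, 2121 — 12 in total.

12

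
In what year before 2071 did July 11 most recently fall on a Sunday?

From one year to the next, a fixed date's weekday advances by 1, or by 2 when a Feb 29 lies between the two dates.
2071: July 11 is Saturday.
2070: Friday (−1)
2069: Thursday (−1)
2068: Wednesday (−1)
2067: Monday (−2)
2066: Sunday (−1)
July 11 falls on a Sunday in 2066.

2066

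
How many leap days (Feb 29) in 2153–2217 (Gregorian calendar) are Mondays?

3

Leap years in 2153–2217: 15 of them.
Feb 29 weekday advances by 5 (mod 7) from one leap year to the next four years later (or differs when a century non-leap intervenes).
Leap-day weekdays: 2156:Sun 2160:Fri 2164:Wed 2168:Mon✓ 2172:Sat 2176:Thu 2180:Tue 2184:Sun 2188:Fri 2192:Wed 2196:Mon✓ 2204:Wed 2208:Mon✓ 2212:Sat 2216:Thu
Monday: 2168, 2196, 2208 → 3.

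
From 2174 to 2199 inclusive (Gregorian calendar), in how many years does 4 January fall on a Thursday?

Track 4 January's weekday year by year (advancing +1, or +2 across a Feb 29):
  2174: Tue  2175: Wed (+1)  2176: Thu (+1) ✓  2177: Sat (+2)  2178: Sun (+1)
  2179: Mon (+1)  2180: Tue (+1)  2181: Thu (+2) ✓  2182: Fri (+1)  2183: Sat (+1)
  2184: Sun (+1)  2185: Tue (+2)  2186: Wed (+1)  2187: Thu (+1) ✓  2188: Fri (+1)
  2189: Sun (+2)  2190: Mon (+1)  2191: Tue (+1)  2192: Wed (+1)  2193: Fri (+2)
  2194: Sat (+1)  2195: Sun (+1)  2196: Mon (+1)  2197: Wed (+2)  2198: Thu (+1) ✓
  2199: Fri (+1)
Thursday years: 2176, 2181, 2187, 2198 — 4 in total.

4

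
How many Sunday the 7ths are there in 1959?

1

Check the 7th of each month of 1959: Jan 7: Wed, Feb 7: Sat, Mar 7: Sat, Apr 7: Tue, May 7: Thu, Jun 7: Sun, Jul 7: Tue, Aug 7: Fri, Sep 7: Mon, Oct 7: Wed, Nov 7: Sat, Dec 7: Mon.
Sunday occurs in June — 1 month.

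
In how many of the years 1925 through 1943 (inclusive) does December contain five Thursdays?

10

December has 31 days; it has five Thursdays when Thursday falls among the first (month-length − 28) days — i.e. when December 1 is one of Thursday/Wednesday/Tuesday.
December 1 by year: 1925:Tue✓ 1926:Wed✓ 1927:Thu✓ 1928:Sat 1929:Sun 1930:Mon 1931:Tue✓ 1932:Thu✓ 1933:Fri 1934:Sat 1935:Sun 1936:Tue✓ 1937:Wed✓ 1938:Thu✓ 1939:Fri 1940:Sun 1941:Mon 1942:Tue✓ 1943:Wed✓
Years with five Thursdays: 1925, 1926, 1927, 1931, 1932, 1936, 1937, 1938, 1942, 1943 → 10.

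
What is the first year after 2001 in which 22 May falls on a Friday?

2009

From one year to the next, a fixed date's weekday advances by 1, or by 2 when a Feb 29 lies between the two dates.
2001: May 22 is Tuesday.
2002: Wednesday (+1)
2003: Thursday (+1)
2004: Saturday (+2)
2005: Sunday (+1)
2006: Monday (+1)
2007: Tuesday (+1)
2008: Thursday (+2)
2009: Friday (+1)
22 May falls on a Friday in 2009.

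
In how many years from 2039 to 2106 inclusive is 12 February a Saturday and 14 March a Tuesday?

2

Check each year's weekday for 12 February and 14 March:
  2039: Sat/Mon  2040: Sun/Wed  2041: Tue/Thu  2042: Wed/Fri  2043: Thu/Sat  2044: Fri/Mon  2045: Sun/Tue  2046: Mon/Wed  2047: Tue/Thu  2048: Wed/Sat  2049: Fri/Sun  2050: Sat/Mon  2051: Sun/Tue  2052: Mon/Thu  …(40 more)…  2093: Thu/Sat  2094: Fri/Sun  2095: Sat/Mon  2096: Sun/Wed  2097: Tue/Thu  2098: Wed/Fri  2099: Thu/Sat  2100: Fri/Sun  2101: Sat/Mon  2102: Sun/Tue  2103: Mon/Wed  2104: Tue/Fri  2105: Thu/Sat  2106: Fri/Sun
Both conditions hold in: 2056, 2084 — 2.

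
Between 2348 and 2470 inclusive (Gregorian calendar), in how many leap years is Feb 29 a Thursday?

4

Leap years in 2348–2470: 31 of them.
Feb 29 weekday advances by 5 (mod 7) from one leap year to the next four years later (or differs when a century non-leap intervenes).
Leap-day weekdays: 2348:Sun 2352:Fri 2356:Wed 2360:Mon 2364:Sat 2368:Thu✓ 2372:Tue 2376:Sun 2380:Fri 2384:Wed 2388:Mon 2392:Sat 2396:Thu✓ …(5 more)… 2420:Sat 2424:Thu✓ 2428:Tue 2432:Sun 2436:Fri 2440:Wed 2444:Mon 2448:Sat 2452:Thu✓ 2456:Tue 2460:Sun 2464:Fri 2468:Wed
Thursday: 2368, 2396, 2424, 2452 → 4.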